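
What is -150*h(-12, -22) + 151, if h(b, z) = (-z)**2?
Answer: -72449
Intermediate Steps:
h(b, z) = z**2
-150*h(-12, -22) + 151 = -150*(-22)**2 + 151 = -150*484 + 151 = -72600 + 151 = -72449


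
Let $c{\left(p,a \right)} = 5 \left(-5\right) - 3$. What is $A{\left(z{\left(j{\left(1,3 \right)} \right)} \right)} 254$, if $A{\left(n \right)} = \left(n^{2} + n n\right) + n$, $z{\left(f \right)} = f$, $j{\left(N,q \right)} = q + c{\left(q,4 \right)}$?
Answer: $311150$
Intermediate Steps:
$c{\left(p,a \right)} = -28$ ($c{\left(p,a \right)} = -25 - 3 = -28$)
$j{\left(N,q \right)} = -28 + q$ ($j{\left(N,q \right)} = q - 28 = -28 + q$)
$A{\left(n \right)} = n + 2 n^{2}$ ($A{\left(n \right)} = \left(n^{2} + n^{2}\right) + n = 2 n^{2} + n = n + 2 n^{2}$)
$A{\left(z{\left(j{\left(1,3 \right)} \right)} \right)} 254 = \left(-28 + 3\right) \left(1 + 2 \left(-28 + 3\right)\right) 254 = - 25 \left(1 + 2 \left(-25\right)\right) 254 = - 25 \left(1 - 50\right) 254 = \left(-25\right) \left(-49\right) 254 = 1225 \cdot 254 = 311150$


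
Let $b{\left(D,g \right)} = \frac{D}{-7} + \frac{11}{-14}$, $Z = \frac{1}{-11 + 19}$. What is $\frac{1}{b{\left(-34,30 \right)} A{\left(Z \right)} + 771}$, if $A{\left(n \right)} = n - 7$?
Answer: $\frac{112}{83217} \approx 0.0013459$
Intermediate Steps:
$Z = \frac{1}{8} \approx 0.125$
$b{\left(D,g \right)} = - \frac{11}{14} - \frac{D}{7}$ ($b{\left(D,g \right)} = D \left(- \frac{1}{7}\right) + 11 \left(- \frac{1}{14}\right) = - \frac{D}{7} - \frac{11}{14} = - \frac{11}{14} - \frac{D}{7}$)
$A{\left(n \right)} = -7 + n$
$\frac{1}{b{\left(-34,30 \right)} A{\left(Z \right)} + 771} = \frac{1}{\left(- \frac{11}{14} - - \frac{34}{7}\right) \left(-7 + \frac{1}{8}\right) + 771} = \frac{1}{\left(- \frac{11}{14} + \frac{34}{7}\right) \left(- \frac{55}{8}\right) + 771} = \frac{1}{\frac{57}{14} \left(- \frac{55}{8}\right) + 771} = \frac{1}{- \frac{3135}{112} + 771} = \frac{1}{\frac{83217}{112}} = \frac{112}{83217}$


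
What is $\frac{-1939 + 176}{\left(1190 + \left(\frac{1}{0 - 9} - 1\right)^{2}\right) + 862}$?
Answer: $- \frac{142803}{166312} \approx -0.85865$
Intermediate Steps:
$\frac{-1939 + 176}{\left(1190 + \left(\frac{1}{0 - 9} - 1\right)^{2}\right) + 862} = - \frac{1763}{\left(1190 + \left(\frac{1}{-9} - 1\right)^{2}\right) + 862} = - \frac{1763}{\left(1190 + \left(- \frac{1}{9} - 1\right)^{2}\right) + 862} = - \frac{1763}{\left(1190 + \left(- \frac{10}{9}\right)^{2}\right) + 862} = - \frac{1763}{\left(1190 + \frac{100}{81}\right) + 862} = - \frac{1763}{\frac{96490}{81} + 862} = - \frac{1763}{\frac{166312}{81}} = \left(-1763\right) \frac{81}{166312} = - \frac{142803}{166312}$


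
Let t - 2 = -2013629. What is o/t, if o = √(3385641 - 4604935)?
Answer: -I*√1219294/2013627 ≈ -0.00054837*I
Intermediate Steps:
t = -2013627 (t = 2 - 2013629 = -2013627)
o = I*√1219294 (o = √(-1219294) = I*√1219294 ≈ 1104.2*I)
o/t = (I*√1219294)/(-2013627) = (I*√1219294)*(-1/2013627) = -I*√1219294/2013627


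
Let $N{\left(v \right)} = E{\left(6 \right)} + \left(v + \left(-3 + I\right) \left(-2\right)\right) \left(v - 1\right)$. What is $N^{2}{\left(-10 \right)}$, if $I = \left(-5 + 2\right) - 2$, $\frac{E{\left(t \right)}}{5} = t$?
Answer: $1296$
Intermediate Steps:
$E{\left(t \right)} = 5 t$
$I = -5$ ($I = -3 - 2 = -5$)
$N{\left(v \right)} = 30 + \left(-1 + v\right) \left(16 + v\right)$ ($N{\left(v \right)} = 5 \cdot 6 + \left(v + \left(-3 - 5\right) \left(-2\right)\right) \left(v - 1\right) = 30 + \left(v - -16\right) \left(-1 + v\right) = 30 + \left(v + 16\right) \left(-1 + v\right) = 30 + \left(16 + v\right) \left(-1 + v\right) = 30 + \left(-1 + v\right) \left(16 + v\right)$)
$N^{2}{\left(-10 \right)} = \left(14 + \left(-10\right)^{2} + 15 \left(-10\right)\right)^{2} = \left(14 + 100 - 150\right)^{2} = \left(-36\right)^{2} = 1296$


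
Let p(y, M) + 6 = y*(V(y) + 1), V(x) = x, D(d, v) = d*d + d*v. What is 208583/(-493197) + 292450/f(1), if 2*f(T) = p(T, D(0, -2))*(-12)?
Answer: 24038409443/1972788 ≈ 12185.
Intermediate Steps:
D(d, v) = d² + d*v
p(y, M) = -6 + y*(1 + y) (p(y, M) = -6 + y*(y + 1) = -6 + y*(1 + y))
f(T) = 36 - 6*T - 6*T² (f(T) = ((-6 + T + T²)*(-12))/2 = (72 - 12*T - 12*T²)/2 = 36 - 6*T - 6*T²)
208583/(-493197) + 292450/f(1) = 208583/(-493197) + 292450/(36 - 6*1 - 6*1²) = 208583*(-1/493197) + 292450/(36 - 6 - 6*1) = -208583/493197 + 292450/(36 - 6 - 6) = -208583/493197 + 292450/24 = -208583/493197 + 292450*(1/24) = -208583/493197 + 146225/12 = 24038409443/1972788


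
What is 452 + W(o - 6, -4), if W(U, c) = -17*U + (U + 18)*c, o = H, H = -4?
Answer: 590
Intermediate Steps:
o = -4
W(U, c) = -17*U + c*(18 + U) (W(U, c) = -17*U + (18 + U)*c = -17*U + c*(18 + U))
452 + W(o - 6, -4) = 452 + (-17*(-4 - 6) + 18*(-4) + (-4 - 6)*(-4)) = 452 + (-17*(-10) - 72 - 10*(-4)) = 452 + (170 - 72 + 40) = 452 + 138 = 590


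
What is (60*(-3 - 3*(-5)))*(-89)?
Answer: -64080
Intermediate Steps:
(60*(-3 - 3*(-5)))*(-89) = (60*(-3 + 15))*(-89) = (60*12)*(-89) = 720*(-89) = -64080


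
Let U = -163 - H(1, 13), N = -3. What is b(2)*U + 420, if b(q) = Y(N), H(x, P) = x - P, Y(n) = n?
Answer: 873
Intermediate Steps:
b(q) = -3
U = -151 (U = -163 - (1 - 1*13) = -163 - (1 - 13) = -163 - 1*(-12) = -163 + 12 = -151)
b(2)*U + 420 = -3*(-151) + 420 = 453 + 420 = 873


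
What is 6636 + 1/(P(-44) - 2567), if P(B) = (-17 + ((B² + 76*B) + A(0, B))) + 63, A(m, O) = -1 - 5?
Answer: 26112659/3935 ≈ 6636.0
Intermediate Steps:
A(m, O) = -6
P(B) = 40 + B² + 76*B (P(B) = (-17 + ((B² + 76*B) - 6)) + 63 = (-17 + (-6 + B² + 76*B)) + 63 = (-23 + B² + 76*B) + 63 = 40 + B² + 76*B)
6636 + 1/(P(-44) - 2567) = 6636 + 1/((40 + (-44)² + 76*(-44)) - 2567) = 6636 + 1/((40 + 1936 - 3344) - 2567) = 6636 + 1/(-1368 - 2567) = 6636 + 1/(-3935) = 6636 - 1/3935 = 26112659/3935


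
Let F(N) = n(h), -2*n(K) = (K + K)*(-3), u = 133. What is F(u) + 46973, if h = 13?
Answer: 47012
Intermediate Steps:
n(K) = 3*K (n(K) = -(K + K)*(-3)/2 = -2*K*(-3)/2 = -(-3)*K = 3*K)
F(N) = 39 (F(N) = 3*13 = 39)
F(u) + 46973 = 39 + 46973 = 47012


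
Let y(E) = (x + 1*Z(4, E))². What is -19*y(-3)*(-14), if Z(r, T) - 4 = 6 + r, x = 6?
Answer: 106400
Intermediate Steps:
Z(r, T) = 10 + r (Z(r, T) = 4 + (6 + r) = 10 + r)
y(E) = 400 (y(E) = (6 + 1*(10 + 4))² = (6 + 1*14)² = (6 + 14)² = 20² = 400)
-19*y(-3)*(-14) = -19*400*(-14) = -7600*(-14) = 106400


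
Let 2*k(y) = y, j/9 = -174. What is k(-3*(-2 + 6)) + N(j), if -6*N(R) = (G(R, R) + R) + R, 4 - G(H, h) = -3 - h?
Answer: 4655/6 ≈ 775.83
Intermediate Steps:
j = -1566 (j = 9*(-174) = -1566)
G(H, h) = 7 + h (G(H, h) = 4 - (-3 - h) = 4 + (3 + h) = 7 + h)
k(y) = y/2
N(R) = -7/6 - R/2 (N(R) = -(((7 + R) + R) + R)/6 = -((7 + 2*R) + R)/6 = -(7 + 3*R)/6 = -7/6 - R/2)
k(-3*(-2 + 6)) + N(j) = (-3*(-2 + 6))/2 + (-7/6 - 1/2*(-1566)) = (-3*4)/2 + (-7/6 + 783) = (1/2)*(-12) + 4691/6 = -6 + 4691/6 = 4655/6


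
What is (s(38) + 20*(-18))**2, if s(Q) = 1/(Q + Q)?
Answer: 748514881/5776 ≈ 1.2959e+5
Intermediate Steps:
s(Q) = 1/(2*Q)
(s(38) + 20*(-18))**2 = ((1/2)/38 + 20*(-18))**2 = ((1/2)*(1/38) - 360)**2 = (1/76 - 360)**2 = (-27359/76)**2 = 748514881/5776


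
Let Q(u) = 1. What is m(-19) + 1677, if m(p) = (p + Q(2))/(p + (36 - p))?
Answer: 3353/2 ≈ 1676.5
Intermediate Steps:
m(p) = 1/36 + p/36 (m(p) = (p + 1)/(p + (36 - p)) = (1 + p)/36 = (1 + p)*(1/36) = 1/36 + p/36)
m(-19) + 1677 = (1/36 + (1/36)*(-19)) + 1677 = (1/36 - 19/36) + 1677 = -½ + 1677 = 3353/2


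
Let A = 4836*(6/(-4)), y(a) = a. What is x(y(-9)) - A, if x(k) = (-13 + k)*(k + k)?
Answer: 7650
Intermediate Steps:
x(k) = 2*k*(-13 + k) (x(k) = (-13 + k)*(2*k) = 2*k*(-13 + k))
A = -7254 (A = 4836*(6*(-¼)) = 4836*(-3/2) = -7254)
x(y(-9)) - A = 2*(-9)*(-13 - 9) - 1*(-7254) = 2*(-9)*(-22) + 7254 = 396 + 7254 = 7650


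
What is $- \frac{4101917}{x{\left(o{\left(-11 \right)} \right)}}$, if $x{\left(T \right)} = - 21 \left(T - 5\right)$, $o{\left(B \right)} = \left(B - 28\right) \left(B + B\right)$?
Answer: $\frac{4101917}{17913} \approx 228.99$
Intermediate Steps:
$o{\left(B \right)} = 2 B \left(-28 + B\right)$ ($o{\left(B \right)} = \left(-28 + B\right) 2 B = 2 B \left(-28 + B\right)$)
$x{\left(T \right)} = 105 - 21 T$ ($x{\left(T \right)} = - 21 \left(-5 + T\right) = 105 - 21 T$)
$- \frac{4101917}{x{\left(o{\left(-11 \right)} \right)}} = - \frac{4101917}{105 - 21 \cdot 2 \left(-11\right) \left(-28 - 11\right)} = - \frac{4101917}{105 - 21 \cdot 2 \left(-11\right) \left(-39\right)} = - \frac{4101917}{105 - 18018} = - \frac{4101917}{-17913} = \left(-4101917\right) \left(- \frac{1}{17913}\right) = \frac{4101917}{17913}$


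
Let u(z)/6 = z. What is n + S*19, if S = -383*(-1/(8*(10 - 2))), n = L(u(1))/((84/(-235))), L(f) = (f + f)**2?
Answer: -129541/448 ≈ -289.15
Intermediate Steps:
u(z) = 6*z
L(f) = 4*f**2 (L(f) = (2*f)**2 = 4*f**2)
n = -2820/7 (n = (4*(6*1)**2)/((84/(-235))) = (4*6**2)/((84*(-1/235))) = (4*36)/(-84/235) = 144*(-235/84) = -2820/7 ≈ -402.86)
S = 383/64 (S = -383/(8*(-8)) = -383/(-64) = -383*(-1/64) = 383/64 ≈ 5.9844)
n + S*19 = -2820/7 + (383/64)*19 = -2820/7 + 7277/64 = -129541/448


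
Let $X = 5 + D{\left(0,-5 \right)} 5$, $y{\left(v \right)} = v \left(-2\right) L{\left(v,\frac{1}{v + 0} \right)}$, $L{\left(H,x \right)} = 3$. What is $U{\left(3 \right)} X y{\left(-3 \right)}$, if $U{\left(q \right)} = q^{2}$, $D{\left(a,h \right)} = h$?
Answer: $-3240$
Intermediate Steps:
$y{\left(v \right)} = - 6 v$ ($y{\left(v \right)} = v \left(-2\right) 3 = - 2 v 3 = - 6 v$)
$X = -20$ ($X = 5 - 25 = -20$)
$U{\left(3 \right)} X y{\left(-3 \right)} = 3^{2} \left(-20\right) \left(\left(-6\right) \left(-3\right)\right) = 9 \left(-20\right) 18 = \left(-180\right) 18 = -3240$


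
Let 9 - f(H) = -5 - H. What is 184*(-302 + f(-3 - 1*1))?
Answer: -53728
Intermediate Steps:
f(H) = 14 + H (f(H) = 9 - (-5 - H) = 9 + (5 + H) = 14 + H)
184*(-302 + f(-3 - 1*1)) = 184*(-302 + (14 + (-3 - 1*1))) = 184*(-302 + (14 + (-3 - 1))) = 184*(-302 + (14 - 4)) = 184*(-302 + 10) = 184*(-292) = -53728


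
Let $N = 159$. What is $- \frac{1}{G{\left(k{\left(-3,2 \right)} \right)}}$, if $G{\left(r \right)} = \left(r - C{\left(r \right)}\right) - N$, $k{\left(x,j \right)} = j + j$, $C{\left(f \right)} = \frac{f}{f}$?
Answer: $\frac{1}{156} \approx 0.0064103$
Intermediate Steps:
$C{\left(f \right)} = 1$
$k{\left(x,j \right)} = 2 j$
$G{\left(r \right)} = -160 + r$ ($G{\left(r \right)} = \left(r - 1\right) - 159 = \left(-1 + r\right) - 159 = -160 + r$)
$- \frac{1}{G{\left(k{\left(-3,2 \right)} \right)}} = - \frac{1}{-160 + 2 \cdot 2} = - \frac{1}{-160 + 4} = - \frac{1}{-156} = \left(-1\right) \left(- \frac{1}{156}\right) = \frac{1}{156}$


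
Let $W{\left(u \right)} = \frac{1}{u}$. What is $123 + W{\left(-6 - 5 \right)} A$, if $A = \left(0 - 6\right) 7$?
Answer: $\frac{1395}{11} \approx 126.82$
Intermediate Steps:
$A = -42$ ($A = \left(-6\right) 7 = -42$)
$123 + W{\left(-6 - 5 \right)} A = 123 + \frac{1}{-6 - 5} \left(-42\right) = 123 + \frac{1}{-11} \left(-42\right) = 123 - - \frac{42}{11} = 123 + \frac{42}{11} = \frac{1395}{11}$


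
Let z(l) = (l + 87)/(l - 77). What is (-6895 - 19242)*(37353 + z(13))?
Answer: -15620072351/16 ≈ -9.7625e+8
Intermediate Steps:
z(l) = (87 + l)/(-77 + l)
(-6895 - 19242)*(37353 + z(13)) = (-6895 - 19242)*(37353 + (87 + 13)/(-77 + 13)) = -26137*(37353 + 100/(-64)) = -26137*(37353 - 1/64*100) = -26137*(37353 - 25/16) = -26137*597623/16 = -15620072351/16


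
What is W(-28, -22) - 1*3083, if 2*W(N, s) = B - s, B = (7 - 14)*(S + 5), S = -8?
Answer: -6123/2 ≈ -3061.5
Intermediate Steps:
B = 21 (B = (7 - 14)*(-8 + 5) = -7*(-3) = 21)
W(N, s) = 21/2 - s/2 (W(N, s) = (21 - s)/2 = 21/2 - s/2)
W(-28, -22) - 1*3083 = (21/2 - ½*(-22)) - 1*3083 = (21/2 + 11) - 3083 = 43/2 - 3083 = -6123/2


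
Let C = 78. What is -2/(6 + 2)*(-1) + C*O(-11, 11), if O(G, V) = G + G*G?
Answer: 34321/4 ≈ 8580.3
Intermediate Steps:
O(G, V) = G + G²
-2/(6 + 2)*(-1) + C*O(-11, 11) = -2/(6 + 2)*(-1) + 78*(-11*(1 - 11)) = -2/8*(-1) + 78*(-11*(-10)) = -2*⅛*(-1) + 78*110 = -¼*(-1) + 8580 = ¼ + 8580 = 34321/4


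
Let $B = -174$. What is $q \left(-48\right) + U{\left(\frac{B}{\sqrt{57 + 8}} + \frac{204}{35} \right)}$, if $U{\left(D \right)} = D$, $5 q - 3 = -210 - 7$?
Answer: $\frac{72108}{35} - \frac{174 \sqrt{65}}{65} \approx 2038.6$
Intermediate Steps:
$q = - \frac{214}{5}$ ($q = \frac{3}{5} + \frac{-210 - 7}{5} = \frac{3}{5} + \frac{1}{5} \left(-217\right) = \frac{3}{5} - \frac{217}{5} = - \frac{214}{5} \approx -42.8$)
$q \left(-48\right) + U{\left(\frac{B}{\sqrt{57 + 8}} + \frac{204}{35} \right)} = \left(- \frac{214}{5}\right) \left(-48\right) + \left(- \frac{174}{\sqrt{57 + 8}} + \frac{204}{35}\right) = \frac{10272}{5} + \left(- \frac{174}{\sqrt{65}} + 204 \cdot \frac{1}{35}\right) = \frac{10272}{5} + \left(- 174 \frac{\sqrt{65}}{65} + \frac{204}{35}\right) = \frac{10272}{5} + \left(- \frac{174 \sqrt{65}}{65} + \frac{204}{35}\right) = \frac{10272}{5} + \left(\frac{204}{35} - \frac{174 \sqrt{65}}{65}\right) = \frac{72108}{35} - \frac{174 \sqrt{65}}{65}$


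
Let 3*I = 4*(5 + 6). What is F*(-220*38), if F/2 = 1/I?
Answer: -1140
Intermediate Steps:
I = 44/3 (I = (4*(5 + 6))/3 = (4*11)/3 = (⅓)*44 = 44/3 ≈ 14.667)
F = 3/22 (F = 2/(44/3) = 2*(3/44) = 3/22 ≈ 0.13636)
F*(-220*38) = 3*(-220*38)/22 = (3/22)*(-8360) = -1140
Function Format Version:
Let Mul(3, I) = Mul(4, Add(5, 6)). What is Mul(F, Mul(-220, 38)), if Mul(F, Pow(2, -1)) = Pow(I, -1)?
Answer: -1140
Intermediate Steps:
I = Rational(44, 3) (I = Mul(Rational(1, 3), Mul(4, Add(5, 6))) = Mul(Rational(1, 3), Mul(4, 11)) = Mul(Rational(1, 3), 44) = Rational(44, 3) ≈ 14.667)
F = Rational(3, 22) (F = Mul(2, Pow(Rational(44, 3), -1)) = Mul(2, Rational(3, 44)) = Rational(3, 22) ≈ 0.13636)
Mul(F, Mul(-220, 38)) = Mul(Rational(3, 22), Mul(-220, 38)) = Mul(Rational(3, 22), -8360) = -1140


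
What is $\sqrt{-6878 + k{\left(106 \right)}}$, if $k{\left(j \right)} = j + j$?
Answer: $i \sqrt{6666} \approx 81.646 i$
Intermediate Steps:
$k{\left(j \right)} = 2 j$
$\sqrt{-6878 + k{\left(106 \right)}} = \sqrt{-6878 + 2 \cdot 106} = \sqrt{-6878 + 212} = \sqrt{-6666} = i \sqrt{6666}$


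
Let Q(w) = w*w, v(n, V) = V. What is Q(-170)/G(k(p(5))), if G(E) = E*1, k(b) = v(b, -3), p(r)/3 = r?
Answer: -28900/3 ≈ -9633.3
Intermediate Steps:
p(r) = 3*r
k(b) = -3
G(E) = E
Q(w) = w²
Q(-170)/G(k(p(5))) = (-170)²/(-3) = 28900*(-⅓) = -28900/3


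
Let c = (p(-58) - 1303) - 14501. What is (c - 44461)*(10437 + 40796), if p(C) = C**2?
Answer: -2915208933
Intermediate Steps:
c = -12440 (c = ((-58)**2 - 1303) - 14501 = (3364 - 1303) - 14501 = 2061 - 14501 = -12440)
(c - 44461)*(10437 + 40796) = (-12440 - 44461)*(10437 + 40796) = -56901*51233 = -2915208933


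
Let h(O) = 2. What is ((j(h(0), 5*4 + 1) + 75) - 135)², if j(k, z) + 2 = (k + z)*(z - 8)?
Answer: 56169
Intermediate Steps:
j(k, z) = -2 + (-8 + z)*(k + z) (j(k, z) = -2 + (k + z)*(z - 8) = -2 + (k + z)*(-8 + z) = -2 + (-8 + z)*(k + z))
((j(h(0), 5*4 + 1) + 75) - 135)² = (((-2 + (5*4 + 1)² - 8*2 - 8*(5*4 + 1) + 2*(5*4 + 1)) + 75) - 135)² = (((-2 + (20 + 1)² - 16 - 8*(20 + 1) + 2*(20 + 1)) + 75) - 135)² = (((-2 + 21² - 16 - 8*21 + 2*21) + 75) - 135)² = (((-2 + 441 - 16 - 168 + 42) + 75) - 135)² = ((297 + 75) - 135)² = (372 - 135)² = 237² = 56169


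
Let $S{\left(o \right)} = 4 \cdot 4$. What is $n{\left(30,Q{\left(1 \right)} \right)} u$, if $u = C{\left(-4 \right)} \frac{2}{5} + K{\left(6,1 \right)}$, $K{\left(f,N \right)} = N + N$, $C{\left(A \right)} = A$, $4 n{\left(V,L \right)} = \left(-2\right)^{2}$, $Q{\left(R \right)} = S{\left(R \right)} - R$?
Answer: $\frac{2}{5} \approx 0.4$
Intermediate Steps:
$S{\left(o \right)} = 16$
$Q{\left(R \right)} = 16 - R$
$n{\left(V,L \right)} = 1$ ($n{\left(V,L \right)} = \frac{\left(-2\right)^{2}}{4} = \frac{1}{4} \cdot 4 = 1$)
$K{\left(f,N \right)} = 2 N$
$u = \frac{2}{5}$ ($u = - 4 \cdot \frac{2}{5} + 2 \cdot 1 = - 4 \cdot 2 \cdot \frac{1}{5} + 2 = \left(-4\right) \frac{2}{5} + 2 = - \frac{8}{5} + 2 = \frac{2}{5} \approx 0.4$)
$n{\left(30,Q{\left(1 \right)} \right)} u = 1 \cdot \frac{2}{5} = \frac{2}{5}$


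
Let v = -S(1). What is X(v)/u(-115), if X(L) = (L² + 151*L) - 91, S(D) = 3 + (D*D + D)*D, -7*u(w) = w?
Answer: -5747/115 ≈ -49.974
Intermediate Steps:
u(w) = -w/7
S(D) = 3 + D*(D + D²) (S(D) = 3 + (D² + D)*D = 3 + (D + D²)*D = 3 + D*(D + D²))
v = -5 (v = -(3 + 1² + 1³) = -(3 + 1 + 1) = -1*5 = -5)
X(L) = -91 + L² + 151*L
X(v)/u(-115) = (-91 + (-5)² + 151*(-5))/((-⅐*(-115))) = (-91 + 25 - 755)/(115/7) = -821*7/115 = -5747/115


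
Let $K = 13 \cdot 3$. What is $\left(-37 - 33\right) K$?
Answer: $-2730$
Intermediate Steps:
$K = 39$
$\left(-37 - 33\right) K = \left(-37 - 33\right) 39 = \left(-70\right) 39 = -2730$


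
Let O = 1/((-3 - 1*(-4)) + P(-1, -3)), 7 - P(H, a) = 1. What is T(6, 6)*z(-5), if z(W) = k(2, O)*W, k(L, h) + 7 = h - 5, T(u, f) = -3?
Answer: -1245/7 ≈ -177.86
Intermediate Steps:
P(H, a) = 6 (P(H, a) = 7 - 1*1 = 7 - 1 = 6)
O = ⅐ (O = 1/((-3 - 1*(-4)) + 6) = 1/((-3 + 4) + 6) = 1/(1 + 6) = 1/7 = ⅐ ≈ 0.14286)
k(L, h) = -12 + h (k(L, h) = -7 + (h - 5) = -7 + (-5 + h) = -12 + h)
z(W) = -83*W/7 (z(W) = (-12 + ⅐)*W = -83*W/7)
T(6, 6)*z(-5) = -(-249)*(-5)/7 = -3*415/7 = -1245/7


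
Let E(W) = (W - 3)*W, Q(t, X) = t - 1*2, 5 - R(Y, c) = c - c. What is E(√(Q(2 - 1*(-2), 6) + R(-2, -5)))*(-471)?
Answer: -3297 + 1413*√7 ≈ 441.45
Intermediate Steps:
R(Y, c) = 5 (R(Y, c) = 5 - (c - c) = 5 - 1*0 = 5 + 0 = 5)
Q(t, X) = -2 + t (Q(t, X) = t - 2 = -2 + t)
E(W) = W*(-3 + W) (E(W) = (-3 + W)*W = W*(-3 + W))
E(√(Q(2 - 1*(-2), 6) + R(-2, -5)))*(-471) = (√((-2 + (2 - 1*(-2))) + 5)*(-3 + √((-2 + (2 - 1*(-2))) + 5)))*(-471) = (√((-2 + (2 + 2)) + 5)*(-3 + √((-2 + (2 + 2)) + 5)))*(-471) = (√((-2 + 4) + 5)*(-3 + √((-2 + 4) + 5)))*(-471) = (√(2 + 5)*(-3 + √(2 + 5)))*(-471) = (√7*(-3 + √7))*(-471) = -471*√7*(-3 + √7)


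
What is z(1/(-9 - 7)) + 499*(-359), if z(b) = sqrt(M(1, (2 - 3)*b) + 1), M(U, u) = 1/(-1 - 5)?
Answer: -179141 + sqrt(30)/6 ≈ -1.7914e+5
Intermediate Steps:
M(U, u) = -1/6 (M(U, u) = 1/(-6) = -1/6)
z(b) = sqrt(30)/6 (z(b) = sqrt(-1/6 + 1) = sqrt(5/6) = sqrt(30)/6)
z(1/(-9 - 7)) + 499*(-359) = sqrt(30)/6 + 499*(-359) = sqrt(30)/6 - 179141 = -179141 + sqrt(30)/6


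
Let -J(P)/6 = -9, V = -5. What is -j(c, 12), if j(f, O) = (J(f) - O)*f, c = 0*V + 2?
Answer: -84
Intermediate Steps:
J(P) = 54 (J(P) = -6*(-9) = 54)
c = 2 (c = 0*(-5) + 2 = 0 + 2 = 2)
j(f, O) = f*(54 - O) (j(f, O) = (54 - O)*f = f*(54 - O))
-j(c, 12) = -2*(54 - 1*12) = -2*(54 - 12) = -2*42 = -1*84 = -84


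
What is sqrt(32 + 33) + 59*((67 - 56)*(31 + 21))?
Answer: 33748 + sqrt(65) ≈ 33756.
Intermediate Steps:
sqrt(32 + 33) + 59*((67 - 56)*(31 + 21)) = sqrt(65) + 59*(11*52) = sqrt(65) + 59*572 = sqrt(65) + 33748 = 33748 + sqrt(65)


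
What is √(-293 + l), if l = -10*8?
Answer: I*√373 ≈ 19.313*I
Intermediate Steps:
l = -80
√(-293 + l) = √(-293 - 80) = √(-373) = I*√373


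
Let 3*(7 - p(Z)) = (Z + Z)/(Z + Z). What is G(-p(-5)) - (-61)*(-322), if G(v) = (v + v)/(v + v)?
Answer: -19641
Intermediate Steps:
p(Z) = 20/3 (p(Z) = 7 - (Z + Z)/(3*(Z + Z)) = 7 - 2*Z/(3*(2*Z)) = 7 - 2*Z*1/(2*Z)/3 = 7 - ⅓*1 = 7 - ⅓ = 20/3)
G(v) = 1 (G(v) = (2*v)/((2*v)) = (2*v)*(1/(2*v)) = 1)
G(-p(-5)) - (-61)*(-322) = 1 - (-61)*(-322) = 1 - 1*19642 = 1 - 19642 = -19641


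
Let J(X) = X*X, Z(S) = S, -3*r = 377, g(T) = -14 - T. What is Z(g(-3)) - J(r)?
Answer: -142228/9 ≈ -15803.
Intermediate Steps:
r = -377/3 (r = -1/3*377 = -377/3 ≈ -125.67)
J(X) = X**2
Z(g(-3)) - J(r) = (-14 - 1*(-3)) - (-377/3)**2 = (-14 + 3) - 1*142129/9 = -11 - 142129/9 = -142228/9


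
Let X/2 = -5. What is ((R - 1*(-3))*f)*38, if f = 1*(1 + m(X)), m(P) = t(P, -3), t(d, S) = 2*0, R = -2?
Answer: 38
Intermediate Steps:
X = -10 (X = 2*(-5) = -10)
t(d, S) = 0
m(P) = 0
f = 1 (f = 1*(1 + 0) = 1*1 = 1)
((R - 1*(-3))*f)*38 = ((-2 - 1*(-3))*1)*38 = ((-2 + 3)*1)*38 = (1*1)*38 = 1*38 = 38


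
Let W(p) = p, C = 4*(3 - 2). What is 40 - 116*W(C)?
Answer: -424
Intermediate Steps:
C = 4 (C = 4*1 = 4)
40 - 116*W(C) = 40 - 116*4 = 40 - 464 = -424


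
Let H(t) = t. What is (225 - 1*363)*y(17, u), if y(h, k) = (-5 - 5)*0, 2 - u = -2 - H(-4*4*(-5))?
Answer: 0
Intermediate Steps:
u = 84 (u = 2 - (-2 - (-4*4)*(-5)) = 2 - (-2 - (-16)*(-5)) = 2 - (-2 - 1*80) = 2 - (-2 - 80) = 2 - 1*(-82) = 2 + 82 = 84)
y(h, k) = 0 (y(h, k) = -10*0 = 0)
(225 - 1*363)*y(17, u) = (225 - 1*363)*0 = (225 - 363)*0 = -138*0 = 0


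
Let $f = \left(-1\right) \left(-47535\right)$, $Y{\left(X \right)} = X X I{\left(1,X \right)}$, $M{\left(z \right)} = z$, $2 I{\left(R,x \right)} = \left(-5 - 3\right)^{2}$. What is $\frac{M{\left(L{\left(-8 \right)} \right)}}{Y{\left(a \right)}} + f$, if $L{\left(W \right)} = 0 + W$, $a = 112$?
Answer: $\frac{2385116159}{50176} \approx 47535.0$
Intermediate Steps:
$I{\left(R,x \right)} = 32$ ($I{\left(R,x \right)} = \frac{\left(-5 - 3\right)^{2}}{2} = \frac{\left(-8\right)^{2}}{2} = \frac{1}{2} \cdot 64 = 32$)
$L{\left(W \right)} = W$
$Y{\left(X \right)} = 32 X^{2}$ ($Y{\left(X \right)} = X X 32 = X^{2} \cdot 32 = 32 X^{2}$)
$f = 47535$
$\frac{M{\left(L{\left(-8 \right)} \right)}}{Y{\left(a \right)}} + f = - \frac{8}{32 \cdot 112^{2}} + 47535 = - \frac{8}{32 \cdot 12544} + 47535 = - \frac{8}{401408} + 47535 = \left(-8\right) \frac{1}{401408} + 47535 = - \frac{1}{50176} + 47535 = \frac{2385116159}{50176}$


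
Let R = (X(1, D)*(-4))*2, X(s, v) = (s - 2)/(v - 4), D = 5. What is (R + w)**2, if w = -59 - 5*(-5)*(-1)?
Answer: 5776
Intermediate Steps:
X(s, v) = (-2 + s)/(-4 + v)
R = 8 (R = (((-2 + 1)/(-4 + 5))*(-4))*2 = ((-1/1)*(-4))*2 = ((1*(-1))*(-4))*2 = -1*(-4)*2 = 4*2 = 8)
w = -84 (w = -59 + 25*(-1) = -59 - 25 = -84)
(R + w)**2 = (8 - 84)**2 = (-76)**2 = 5776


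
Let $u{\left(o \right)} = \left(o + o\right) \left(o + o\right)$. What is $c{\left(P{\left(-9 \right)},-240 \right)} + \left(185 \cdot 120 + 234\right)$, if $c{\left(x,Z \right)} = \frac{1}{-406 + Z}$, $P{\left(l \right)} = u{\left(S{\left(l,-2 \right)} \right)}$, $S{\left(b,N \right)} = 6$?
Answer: $\frac{14492363}{646} \approx 22434.0$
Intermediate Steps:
$u{\left(o \right)} = 4 o^{2}$ ($u{\left(o \right)} = 2 o 2 o = 4 o^{2}$)
$P{\left(l \right)} = 144$ ($P{\left(l \right)} = 4 \cdot 6^{2} = 4 \cdot 36 = 144$)
$c{\left(P{\left(-9 \right)},-240 \right)} + \left(185 \cdot 120 + 234\right) = \frac{1}{-406 - 240} + \left(185 \cdot 120 + 234\right) = \frac{1}{-646} + \left(22200 + 234\right) = - \frac{1}{646} + 22434 = \frac{14492363}{646}$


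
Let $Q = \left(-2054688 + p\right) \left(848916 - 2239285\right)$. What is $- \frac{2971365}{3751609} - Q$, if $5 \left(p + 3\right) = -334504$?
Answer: $- \frac{55332396155332222264}{18758045} \approx -2.9498 \cdot 10^{12}$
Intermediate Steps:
$p = - \frac{334519}{5}$ ($p = -3 + \frac{1}{5} \left(-334504\right) = -3 - \frac{334504}{5} = - \frac{334519}{5} \approx -66904.0$)
$Q = \frac{14748977346871}{5}$ ($Q = \left(-2054688 - \frac{334519}{5}\right) \left(848916 - 2239285\right) = \left(- \frac{10607959}{5}\right) \left(-1390369\right) = \frac{14748977346871}{5} \approx 2.9498 \cdot 10^{12}$)
$- \frac{2971365}{3751609} - Q = - \frac{2971365}{3751609} - \frac{14748977346871}{5} = - \frac{55332396155332222264}{18758045}$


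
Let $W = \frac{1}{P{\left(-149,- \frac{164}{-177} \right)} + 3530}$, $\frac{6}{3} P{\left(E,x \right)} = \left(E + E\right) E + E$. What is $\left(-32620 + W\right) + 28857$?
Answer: $- \frac{193090817}{51313} \approx -3763.0$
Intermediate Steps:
$P{\left(E,x \right)} = E^{2} + \frac{E}{2}$ ($P{\left(E,x \right)} = \frac{\left(E + E\right) E + E}{2} = \frac{2 E E + E}{2} = \frac{2 E^{2} + E}{2} = \frac{E + 2 E^{2}}{2} = E^{2} + \frac{E}{2}$)
$W = \frac{2}{51313}$ ($W = \frac{1}{- 149 \left(\frac{1}{2} - 149\right) + 3530} = \frac{1}{\left(-149\right) \left(- \frac{297}{2}\right) + 3530} = \frac{1}{\frac{44253}{2} + 3530} = \frac{1}{\frac{51313}{2}} = \frac{2}{51313} \approx 3.8976 \cdot 10^{-5}$)
$\left(-32620 + W\right) + 28857 = \left(-32620 + \frac{2}{51313}\right) + 28857 = - \frac{1673830058}{51313} + 28857 = - \frac{193090817}{51313}$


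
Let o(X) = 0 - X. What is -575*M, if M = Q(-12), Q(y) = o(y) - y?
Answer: -13800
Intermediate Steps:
o(X) = -X
Q(y) = -2*y (Q(y) = -y - y = -2*y)
M = 24 (M = -2*(-12) = 24)
-575*M = -575*24 = -13800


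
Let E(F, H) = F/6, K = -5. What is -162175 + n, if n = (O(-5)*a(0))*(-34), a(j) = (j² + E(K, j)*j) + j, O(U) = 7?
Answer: -162175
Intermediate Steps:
E(F, H) = F/6 (E(F, H) = F*(⅙) = F/6)
a(j) = j² + j/6 (a(j) = (j² + ((⅙)*(-5))*j) + j = (j² - 5*j/6) + j = j² + j/6)
n = 0 (n = (7*(0*(⅙ + 0)))*(-34) = (7*(0*(⅙)))*(-34) = (7*0)*(-34) = 0*(-34) = 0)
-162175 + n = -162175 + 0 = -162175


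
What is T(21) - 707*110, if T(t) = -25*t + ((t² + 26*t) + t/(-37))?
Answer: -2860417/37 ≈ -77309.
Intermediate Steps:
T(t) = t² + 36*t/37 (T(t) = -25*t + ((t² + 26*t) + t*(-1/37)) = -25*t + ((t² + 26*t) - t/37) = -25*t + (t² + 961*t/37) = t² + 36*t/37)
T(21) - 707*110 = (1/37)*21*(36 + 37*21) - 707*110 = (1/37)*21*(36 + 777) - 77770 = (1/37)*21*813 - 77770 = 17073/37 - 77770 = -2860417/37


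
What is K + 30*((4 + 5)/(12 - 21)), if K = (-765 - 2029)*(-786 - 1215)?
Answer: 5590764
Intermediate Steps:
K = 5590794 (K = -2794*(-2001) = 5590794)
K + 30*((4 + 5)/(12 - 21)) = 5590794 + 30*((4 + 5)/(12 - 21)) = 5590794 + 30*(9/(-9)) = 5590794 + 30*(9*(-⅑)) = 5590794 + 30*(-1) = 5590794 - 30 = 5590764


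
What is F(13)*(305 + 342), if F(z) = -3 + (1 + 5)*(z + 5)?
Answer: 67935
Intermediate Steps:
F(z) = 27 + 6*z (F(z) = -3 + 6*(5 + z) = -3 + (30 + 6*z) = 27 + 6*z)
F(13)*(305 + 342) = (27 + 6*13)*(305 + 342) = (27 + 78)*647 = 105*647 = 67935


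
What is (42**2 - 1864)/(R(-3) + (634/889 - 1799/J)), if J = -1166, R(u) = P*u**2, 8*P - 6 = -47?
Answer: 414629600/181893683 ≈ 2.2795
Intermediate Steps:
P = -41/8 (P = 3/4 + (1/8)*(-47) = 3/4 - 47/8 = -41/8 ≈ -5.1250)
R(u) = -41*u**2/8
(42**2 - 1864)/(R(-3) + (634/889 - 1799/J)) = (42**2 - 1864)/(-41/8*(-3)**2 + (634/889 - 1799/(-1166))) = (1764 - 1864)/(-41/8*9 + (634*(1/889) - 1799*(-1/1166))) = -100/(-369/8 + (634/889 + 1799/1166)) = -100/(-369/8 + 2338555/1036574) = -100/(-181893683/4146296) = -100*(-4146296/181893683) = 414629600/181893683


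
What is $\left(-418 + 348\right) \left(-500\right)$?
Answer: $35000$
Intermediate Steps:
$\left(-418 + 348\right) \left(-500\right) = \left(-70\right) \left(-500\right) = 35000$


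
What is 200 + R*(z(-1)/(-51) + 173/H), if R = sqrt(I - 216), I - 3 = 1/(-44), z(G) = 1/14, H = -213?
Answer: 200 - 41245*I*sqrt(103103)/1115268 ≈ 200.0 - 11.875*I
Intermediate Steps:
z(G) = 1/14
I = 131/44 (I = 3 + 1/(-44) = 3 - 1/44 = 131/44 ≈ 2.9773)
R = I*sqrt(103103)/22 (R = sqrt(131/44 - 216) = sqrt(-9373/44) = I*sqrt(103103)/22 ≈ 14.595*I)
200 + R*(z(-1)/(-51) + 173/H) = 200 + (I*sqrt(103103)/22)*((1/14)/(-51) + 173/(-213)) = 200 + (I*sqrt(103103)/22)*((1/14)*(-1/51) + 173*(-1/213)) = 200 + (I*sqrt(103103)/22)*(-1/714 - 173/213) = 200 + (I*sqrt(103103)/22)*(-41245/50694) = 200 - 41245*I*sqrt(103103)/1115268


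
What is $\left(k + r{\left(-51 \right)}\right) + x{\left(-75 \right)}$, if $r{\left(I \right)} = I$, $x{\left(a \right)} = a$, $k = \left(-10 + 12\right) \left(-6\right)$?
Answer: $-138$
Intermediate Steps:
$k = -12$ ($k = 2 \left(-6\right) = -12$)
$\left(k + r{\left(-51 \right)}\right) + x{\left(-75 \right)} = \left(-12 - 51\right) - 75 = -63 - 75 = -138$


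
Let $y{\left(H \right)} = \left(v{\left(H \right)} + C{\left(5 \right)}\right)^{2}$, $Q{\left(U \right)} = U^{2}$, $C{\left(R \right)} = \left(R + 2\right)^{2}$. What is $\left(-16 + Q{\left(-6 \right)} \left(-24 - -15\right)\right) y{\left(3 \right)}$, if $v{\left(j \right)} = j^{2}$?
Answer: $-1143760$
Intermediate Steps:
$C{\left(R \right)} = \left(2 + R\right)^{2}$
$y{\left(H \right)} = \left(49 + H^{2}\right)^{2}$ ($y{\left(H \right)} = \left(H^{2} + \left(2 + 5\right)^{2}\right)^{2} = \left(H^{2} + 7^{2}\right)^{2} = \left(H^{2} + 49\right)^{2} = \left(49 + H^{2}\right)^{2}$)
$\left(-16 + Q{\left(-6 \right)} \left(-24 - -15\right)\right) y{\left(3 \right)} = \left(-16 + \left(-6\right)^{2} \left(-24 - -15\right)\right) \left(49 + 3^{2}\right)^{2} = \left(-16 + 36 \left(-24 + 15\right)\right) \left(49 + 9\right)^{2} = \left(-16 + 36 \left(-9\right)\right) 58^{2} = \left(-16 - 324\right) 3364 = \left(-340\right) 3364 = -1143760$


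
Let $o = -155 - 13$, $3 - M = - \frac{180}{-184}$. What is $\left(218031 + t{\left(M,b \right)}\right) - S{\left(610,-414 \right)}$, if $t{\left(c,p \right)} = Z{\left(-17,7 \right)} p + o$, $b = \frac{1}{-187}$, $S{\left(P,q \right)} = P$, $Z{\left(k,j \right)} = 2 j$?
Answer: $\frac{40626297}{187} \approx 2.1725 \cdot 10^{5}$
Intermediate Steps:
$M = \frac{93}{46}$ ($M = 3 - - \frac{180}{-184} = 3 - \left(-180\right) \left(- \frac{1}{184}\right) = 3 - \frac{45}{46} = \frac{93}{46} \approx 2.0217$)
$b = - \frac{1}{187} \approx -0.0053476$
$o = -168$ ($o = -155 - 13 = -168$)
$t{\left(c,p \right)} = -168 + 14 p$ ($t{\left(c,p \right)} = 2 \cdot 7 p - 168 = 14 p - 168 = -168 + 14 p$)
$\left(218031 + t{\left(M,b \right)}\right) - S{\left(610,-414 \right)} = \left(218031 + \left(-168 + 14 \left(- \frac{1}{187}\right)\right)\right) - 610 = \left(218031 - \frac{31430}{187}\right) - 610 = \frac{40740367}{187} - 610 = \frac{40626297}{187}$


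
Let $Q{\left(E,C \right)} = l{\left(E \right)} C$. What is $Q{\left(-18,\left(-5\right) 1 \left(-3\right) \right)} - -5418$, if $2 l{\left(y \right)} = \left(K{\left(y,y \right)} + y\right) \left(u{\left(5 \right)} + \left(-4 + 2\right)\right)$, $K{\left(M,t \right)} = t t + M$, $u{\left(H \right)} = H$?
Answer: $11898$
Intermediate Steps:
$K{\left(M,t \right)} = M + t^{2}$ ($K{\left(M,t \right)} = t^{2} + M = M + t^{2}$)
$l{\left(y \right)} = 3 y + \frac{3 y^{2}}{2}$ ($l{\left(y \right)} = \frac{\left(\left(y + y^{2}\right) + y\right) \left(5 + \left(-4 + 2\right)\right)}{2} = \frac{\left(y^{2} + 2 y\right) \left(5 - 2\right)}{2} = \frac{\left(y^{2} + 2 y\right) 3}{2} = \frac{3 y^{2} + 6 y}{2} = 3 y + \frac{3 y^{2}}{2}$)
$Q{\left(E,C \right)} = \frac{3 C E \left(2 + E\right)}{2}$ ($Q{\left(E,C \right)} = \frac{3 E \left(2 + E\right)}{2} C = \frac{3 C E \left(2 + E\right)}{2}$)
$Q{\left(-18,\left(-5\right) 1 \left(-3\right) \right)} - -5418 = \frac{3}{2} \left(-5\right) 1 \left(-3\right) \left(-18\right) \left(2 - 18\right) - -5418 = \frac{3}{2} \left(\left(-5\right) \left(-3\right)\right) \left(-18\right) \left(-16\right) + 5418 = \frac{3}{2} \cdot 15 \left(-18\right) \left(-16\right) + 5418 = 6480 + 5418 = 11898$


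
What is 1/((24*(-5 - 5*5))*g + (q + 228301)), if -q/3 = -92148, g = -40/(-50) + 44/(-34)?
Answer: 17/8586713 ≈ 1.9798e-6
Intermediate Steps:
g = -42/85 (g = -40*(-1/50) + 44*(-1/34) = ⅘ - 22/17 = -42/85 ≈ -0.49412)
q = 276444 (q = -3*(-92148) = 276444)
1/((24*(-5 - 5*5))*g + (q + 228301)) = 1/((24*(-5 - 5*5))*(-42/85) + (276444 + 228301)) = 1/((24*(-5 - 25))*(-42/85) + 504745) = 1/((24*(-30))*(-42/85) + 504745) = 1/(-720*(-42/85) + 504745) = 1/(6048/17 + 504745) = 1/(8586713/17) = 17/8586713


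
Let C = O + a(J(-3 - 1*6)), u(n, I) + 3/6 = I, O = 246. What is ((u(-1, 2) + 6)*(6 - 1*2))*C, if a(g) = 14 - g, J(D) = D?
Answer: 8070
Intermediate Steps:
u(n, I) = -½ + I
C = 269 (C = 246 + (14 - (-3 - 1*6)) = 246 + (14 - (-3 - 6)) = 246 + (14 - 1*(-9)) = 246 + (14 + 9) = 246 + 23 = 269)
((u(-1, 2) + 6)*(6 - 1*2))*C = (((-½ + 2) + 6)*(6 - 1*2))*269 = ((3/2 + 6)*(6 - 2))*269 = ((15/2)*4)*269 = 30*269 = 8070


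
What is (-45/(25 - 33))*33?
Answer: 1485/8 ≈ 185.63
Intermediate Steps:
(-45/(25 - 33))*33 = (-45/(-8))*33 = -⅛*(-45)*33 = (45/8)*33 = 1485/8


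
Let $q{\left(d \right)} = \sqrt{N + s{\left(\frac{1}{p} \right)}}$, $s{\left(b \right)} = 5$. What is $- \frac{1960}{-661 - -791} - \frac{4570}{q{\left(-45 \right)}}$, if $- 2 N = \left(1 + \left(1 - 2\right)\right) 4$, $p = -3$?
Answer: $- \frac{196}{13} - 914 \sqrt{5} \approx -2058.8$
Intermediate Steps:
$N = 0$ ($N = - \frac{\left(1 + \left(1 - 2\right)\right) 4}{2} = - \frac{\left(1 - 1\right) 4}{2} = - \frac{0 \cdot 4}{2} = \left(- \frac{1}{2}\right) 0 = 0$)
$q{\left(d \right)} = \sqrt{5}$ ($q{\left(d \right)} = \sqrt{0 + 5} = \sqrt{5}$)
$- \frac{1960}{-661 - -791} - \frac{4570}{q{\left(-45 \right)}} = - \frac{1960}{-661 - -791} - \frac{4570}{\sqrt{5}} = - \frac{1960}{-661 + 791} - 4570 \frac{\sqrt{5}}{5} = - \frac{1960}{130} - 914 \sqrt{5} = \left(-1960\right) \frac{1}{130} - 914 \sqrt{5} = - \frac{196}{13} - 914 \sqrt{5}$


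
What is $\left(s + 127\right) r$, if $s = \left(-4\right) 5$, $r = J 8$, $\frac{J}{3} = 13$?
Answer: $33384$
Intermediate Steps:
$J = 39$ ($J = 3 \cdot 13 = 39$)
$r = 312$ ($r = 39 \cdot 8 = 312$)
$s = -20$
$\left(s + 127\right) r = \left(-20 + 127\right) 312 = 107 \cdot 312 = 33384$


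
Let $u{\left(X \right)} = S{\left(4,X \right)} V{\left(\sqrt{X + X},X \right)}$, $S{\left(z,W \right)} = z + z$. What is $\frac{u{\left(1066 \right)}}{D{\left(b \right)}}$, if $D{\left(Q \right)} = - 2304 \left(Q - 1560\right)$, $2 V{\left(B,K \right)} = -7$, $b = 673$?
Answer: $- \frac{7}{510912} \approx -1.3701 \cdot 10^{-5}$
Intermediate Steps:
$S{\left(z,W \right)} = 2 z$
$V{\left(B,K \right)} = - \frac{7}{2}$ ($V{\left(B,K \right)} = \frac{1}{2} \left(-7\right) = - \frac{7}{2}$)
$u{\left(X \right)} = -28$ ($u{\left(X \right)} = 2 \cdot 4 \left(- \frac{7}{2}\right) = 8 \left(- \frac{7}{2}\right) = -28$)
$D{\left(Q \right)} = 3594240 - 2304 Q$ ($D{\left(Q \right)} = - 2304 \left(-1560 + Q\right) = 3594240 - 2304 Q$)
$\frac{u{\left(1066 \right)}}{D{\left(b \right)}} = - \frac{28}{3594240 - 1550592} = - \frac{28}{2043648} = \left(-28\right) \frac{1}{2043648} = - \frac{7}{510912}$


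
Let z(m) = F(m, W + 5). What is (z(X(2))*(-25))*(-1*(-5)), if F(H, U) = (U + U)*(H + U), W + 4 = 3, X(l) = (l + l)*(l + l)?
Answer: -20000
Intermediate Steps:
X(l) = 4*l**2 (X(l) = (2*l)*(2*l) = 4*l**2)
W = -1 (W = -4 + 3 = -1)
F(H, U) = 2*U*(H + U) (F(H, U) = (2*U)*(H + U) = 2*U*(H + U))
z(m) = 32 + 8*m (z(m) = 2*(-1 + 5)*(m + (-1 + 5)) = 2*4*(m + 4) = 2*4*(4 + m) = 32 + 8*m)
(z(X(2))*(-25))*(-1*(-5)) = ((32 + 8*(4*2**2))*(-25))*(-1*(-5)) = ((32 + 8*(4*4))*(-25))*5 = ((32 + 8*16)*(-25))*5 = ((32 + 128)*(-25))*5 = (160*(-25))*5 = -4000*5 = -20000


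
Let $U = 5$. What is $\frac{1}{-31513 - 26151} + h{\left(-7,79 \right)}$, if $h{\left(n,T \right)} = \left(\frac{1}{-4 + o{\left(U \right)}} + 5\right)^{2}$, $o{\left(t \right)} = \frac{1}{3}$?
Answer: $\frac{155923335}{6977344} \approx 22.347$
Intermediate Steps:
$o{\left(t \right)} = \frac{1}{3}$
$h{\left(n,T \right)} = \frac{2704}{121}$ ($h{\left(n,T \right)} = \left(\frac{1}{-4 + \frac{1}{3}} + 5\right)^{2} = \left(\frac{1}{- \frac{11}{3}} + 5\right)^{2} = \left(- \frac{3}{11} + 5\right)^{2} = \left(\frac{52}{11}\right)^{2} = \frac{2704}{121}$)
$\frac{1}{-31513 - 26151} + h{\left(-7,79 \right)} = \frac{1}{-31513 - 26151} + \frac{2704}{121} = \frac{1}{-57664} + \frac{2704}{121} = - \frac{1}{57664} + \frac{2704}{121} = \frac{155923335}{6977344}$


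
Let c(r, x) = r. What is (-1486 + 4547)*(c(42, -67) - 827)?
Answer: -2402885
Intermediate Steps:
(-1486 + 4547)*(c(42, -67) - 827) = (-1486 + 4547)*(42 - 827) = 3061*(-785) = -2402885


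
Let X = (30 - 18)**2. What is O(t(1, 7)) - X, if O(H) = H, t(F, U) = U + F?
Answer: -136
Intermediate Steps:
t(F, U) = F + U
X = 144 (X = 12**2 = 144)
O(t(1, 7)) - X = (1 + 7) - 1*144 = 8 - 144 = -136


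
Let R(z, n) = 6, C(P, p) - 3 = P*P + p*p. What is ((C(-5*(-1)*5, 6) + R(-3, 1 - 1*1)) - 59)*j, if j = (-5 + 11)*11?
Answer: 40326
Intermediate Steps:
C(P, p) = 3 + P² + p² (C(P, p) = 3 + (P*P + p*p) = 3 + (P² + p²) = 3 + P² + p²)
j = 66 (j = 6*11 = 66)
((C(-5*(-1)*5, 6) + R(-3, 1 - 1*1)) - 59)*j = (((3 + (-5*(-1)*5)² + 6²) + 6) - 59)*66 = (((3 + (5*5)² + 36) + 6) - 59)*66 = (((3 + 25² + 36) + 6) - 59)*66 = (((3 + 625 + 36) + 6) - 59)*66 = ((664 + 6) - 59)*66 = (670 - 59)*66 = 611*66 = 40326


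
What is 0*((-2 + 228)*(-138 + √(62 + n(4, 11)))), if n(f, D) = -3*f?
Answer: 0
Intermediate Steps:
0*((-2 + 228)*(-138 + √(62 + n(4, 11)))) = 0*((-2 + 228)*(-138 + √(62 - 3*4))) = 0*(226*(-138 + √(62 - 12))) = 0*(226*(-138 + √50)) = 0*(226*(-138 + 5*√2)) = 0*(-31188 + 1130*√2) = 0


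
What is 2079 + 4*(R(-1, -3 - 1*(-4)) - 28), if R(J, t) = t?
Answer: 1971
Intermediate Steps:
2079 + 4*(R(-1, -3 - 1*(-4)) - 28) = 2079 + 4*((-3 - 1*(-4)) - 28) = 2079 + 4*((-3 + 4) - 28) = 2079 + 4*(1 - 28) = 2079 + 4*(-27) = 2079 - 108 = 1971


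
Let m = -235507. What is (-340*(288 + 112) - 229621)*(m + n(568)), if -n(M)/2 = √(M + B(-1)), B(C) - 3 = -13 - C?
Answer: 86106304847 + 731242*√559 ≈ 8.6124e+10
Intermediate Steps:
B(C) = -10 - C (B(C) = 3 + (-13 - C) = -10 - C)
n(M) = -2*√(-9 + M) (n(M) = -2*√(M + (-10 - 1*(-1))) = -2*√(M + (-10 + 1)) = -2*√(M - 9) = -2*√(-9 + M))
(-340*(288 + 112) - 229621)*(m + n(568)) = (-340*(288 + 112) - 229621)*(-235507 - 2*√(-9 + 568)) = (-340*400 - 229621)*(-235507 - 2*√559) = (-136000 - 229621)*(-235507 - 2*√559) = -365621*(-235507 - 2*√559) = 86106304847 + 731242*√559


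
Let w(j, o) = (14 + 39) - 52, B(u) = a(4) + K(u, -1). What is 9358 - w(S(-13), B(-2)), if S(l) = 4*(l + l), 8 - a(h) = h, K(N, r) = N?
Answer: 9357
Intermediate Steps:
a(h) = 8 - h
B(u) = 4 + u (B(u) = (8 - 1*4) + u = (8 - 4) + u = 4 + u)
S(l) = 8*l (S(l) = 4*(2*l) = 8*l)
w(j, o) = 1 (w(j, o) = 53 - 52 = 1)
9358 - w(S(-13), B(-2)) = 9358 - 1*1 = 9358 - 1 = 9357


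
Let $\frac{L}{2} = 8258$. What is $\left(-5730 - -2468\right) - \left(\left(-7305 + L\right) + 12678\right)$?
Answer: $-25151$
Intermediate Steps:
$L = 16516$ ($L = 2 \cdot 8258 = 16516$)
$\left(-5730 - -2468\right) - \left(\left(-7305 + L\right) + 12678\right) = \left(-5730 - -2468\right) - \left(\left(-7305 + 16516\right) + 12678\right) = \left(-5730 + 2468\right) - \left(9211 + 12678\right) = -3262 - 21889 = -25151$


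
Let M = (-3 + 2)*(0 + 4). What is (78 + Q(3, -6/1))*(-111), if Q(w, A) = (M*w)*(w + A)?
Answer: -12654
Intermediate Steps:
M = -4 (M = -1*4 = -4)
Q(w, A) = -4*w*(A + w) (Q(w, A) = (-4*w)*(w + A) = (-4*w)*(A + w) = -4*w*(A + w))
(78 + Q(3, -6/1))*(-111) = (78 - 4*3*(-6/1 + 3))*(-111) = (78 - 4*3*(-6*1 + 3))*(-111) = (78 - 4*3*(-6 + 3))*(-111) = (78 - 4*3*(-3))*(-111) = (78 + 36)*(-111) = 114*(-111) = -12654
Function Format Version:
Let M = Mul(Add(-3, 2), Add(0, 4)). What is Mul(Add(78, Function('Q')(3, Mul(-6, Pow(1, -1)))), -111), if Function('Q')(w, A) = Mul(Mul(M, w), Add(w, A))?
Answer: -12654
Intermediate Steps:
M = -4 (M = Mul(-1, 4) = -4)
Function('Q')(w, A) = Mul(-4, w, Add(A, w)) (Function('Q')(w, A) = Mul(Mul(-4, w), Add(w, A)) = Mul(Mul(-4, w), Add(A, w)) = Mul(-4, w, Add(A, w)))
Mul(Add(78, Function('Q')(3, Mul(-6, Pow(1, -1)))), -111) = Mul(Add(78, Mul(-4, 3, Add(Mul(-6, Pow(1, -1)), 3))), -111) = Mul(Add(78, Mul(-4, 3, Add(Mul(-6, 1), 3))), -111) = Mul(Add(78, Mul(-4, 3, Add(-6, 3))), -111) = Mul(Add(78, Mul(-4, 3, -3)), -111) = Mul(Add(78, 36), -111) = Mul(114, -111) = -12654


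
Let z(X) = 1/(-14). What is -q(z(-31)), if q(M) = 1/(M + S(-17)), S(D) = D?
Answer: 14/239 ≈ 0.058577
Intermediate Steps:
z(X) = -1/14 (z(X) = 1*(-1/14) = -1/14)
q(M) = 1/(-17 + M) (q(M) = 1/(M - 17) = 1/(-17 + M))
-q(z(-31)) = -1/(-17 - 1/14) = -1/(-239/14) = -1*(-14/239) = 14/239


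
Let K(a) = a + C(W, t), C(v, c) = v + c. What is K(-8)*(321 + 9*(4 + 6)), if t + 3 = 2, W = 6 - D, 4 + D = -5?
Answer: 2466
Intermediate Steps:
D = -9 (D = -4 - 5 = -9)
W = 15 (W = 6 - 1*(-9) = 6 + 9 = 15)
t = -1 (t = -3 + 2 = -1)
C(v, c) = c + v
K(a) = 14 + a (K(a) = a + (-1 + 15) = a + 14 = 14 + a)
K(-8)*(321 + 9*(4 + 6)) = (14 - 8)*(321 + 9*(4 + 6)) = 6*(321 + 9*10) = 6*(321 + 90) = 6*411 = 2466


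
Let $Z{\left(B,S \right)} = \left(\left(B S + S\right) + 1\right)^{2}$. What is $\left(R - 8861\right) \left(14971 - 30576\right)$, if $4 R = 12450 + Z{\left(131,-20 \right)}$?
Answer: $- \frac{108319407835}{4} \approx -2.708 \cdot 10^{10}$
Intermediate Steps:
$Z{\left(B,S \right)} = \left(1 + S + B S\right)^{2}$ ($Z{\left(B,S \right)} = \left(\left(S + B S\right) + 1\right)^{2} = \left(1 + S + B S\right)^{2}$)
$R = \frac{6976771}{4}$ ($R = \frac{12450 + \left(1 - 20 + 131 \left(-20\right)\right)^{2}}{4} = \frac{12450 + \left(1 - 20 - 2620\right)^{2}}{4} = \frac{12450 + \left(-2639\right)^{2}}{4} = \frac{12450 + 6964321}{4} = \frac{1}{4} \cdot 6976771 = \frac{6976771}{4} \approx 1.7442 \cdot 10^{6}$)
$\left(R - 8861\right) \left(14971 - 30576\right) = \left(\frac{6976771}{4} - 8861\right) \left(14971 - 30576\right) = \frac{6941327}{4} \left(-15605\right) = - \frac{108319407835}{4}$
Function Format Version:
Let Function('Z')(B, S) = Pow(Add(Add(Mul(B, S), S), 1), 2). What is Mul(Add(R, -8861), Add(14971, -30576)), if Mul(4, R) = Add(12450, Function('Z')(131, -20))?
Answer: Rational(-108319407835, 4) ≈ -2.7080e+10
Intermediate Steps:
Function('Z')(B, S) = Pow(Add(1, S, Mul(B, S)), 2) (Function('Z')(B, S) = Pow(Add(Add(S, Mul(B, S)), 1), 2) = Pow(Add(1, S, Mul(B, S)), 2))
R = Rational(6976771, 4) (R = Mul(Rational(1, 4), Add(12450, Pow(Add(1, -20, Mul(131, -20)), 2))) = Mul(Rational(1, 4), Add(12450, Pow(Add(1, -20, -2620), 2))) = Mul(Rational(1, 4), Add(12450, Pow(-2639, 2))) = Mul(Rational(1, 4), Add(12450, 6964321)) = Mul(Rational(1, 4), 6976771) = Rational(6976771, 4) ≈ 1.7442e+6)
Mul(Add(R, -8861), Add(14971, -30576)) = Mul(Add(Rational(6976771, 4), -8861), Add(14971, -30576)) = Mul(Rational(6941327, 4), -15605) = Rational(-108319407835, 4)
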